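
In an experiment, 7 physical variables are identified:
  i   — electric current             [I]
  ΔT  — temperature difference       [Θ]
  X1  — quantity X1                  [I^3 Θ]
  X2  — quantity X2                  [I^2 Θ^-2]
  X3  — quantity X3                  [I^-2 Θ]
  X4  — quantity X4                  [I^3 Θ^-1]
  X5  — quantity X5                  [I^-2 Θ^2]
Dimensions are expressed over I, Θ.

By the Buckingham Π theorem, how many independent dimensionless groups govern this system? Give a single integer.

Write exponents as rows I,Θ / cols i,ΔT,X1,X2,X3,X4,X5:
  I: [ 1  0  3  2 -2  3 -2]
  Θ: [ 0  1  1 -2  1 -1  2]
RREF → pivots at {i,ΔT} ⇒ r = 2
Π count = n − r = 7 − 2 = 5

5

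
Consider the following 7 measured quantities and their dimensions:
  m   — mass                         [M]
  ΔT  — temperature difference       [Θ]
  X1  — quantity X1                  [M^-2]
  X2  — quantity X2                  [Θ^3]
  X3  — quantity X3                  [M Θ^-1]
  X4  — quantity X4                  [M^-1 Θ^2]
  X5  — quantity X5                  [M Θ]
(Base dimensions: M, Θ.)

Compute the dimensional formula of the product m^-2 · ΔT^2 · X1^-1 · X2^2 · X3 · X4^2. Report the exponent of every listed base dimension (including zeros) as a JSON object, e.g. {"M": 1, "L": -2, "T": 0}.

{"M": -1, "Θ": 11}

Dimensional matrix (M×Θ by m×ΔT×X1×X2×X3×X4×X5):
  M: [ 1  0 -2  0  1 -1  1]
  Θ: [ 0  1  0  3 -1  2  1]
  [M]: (-2)·1+(2)·0+(-1)·-2+(2)·0+(1)·1+(2)·-1 = -1
  [Θ]: (-2)·0+(2)·1+(-1)·0+(2)·3+(1)·-1+(2)·2 = 11
⇒ M^-1 Θ^11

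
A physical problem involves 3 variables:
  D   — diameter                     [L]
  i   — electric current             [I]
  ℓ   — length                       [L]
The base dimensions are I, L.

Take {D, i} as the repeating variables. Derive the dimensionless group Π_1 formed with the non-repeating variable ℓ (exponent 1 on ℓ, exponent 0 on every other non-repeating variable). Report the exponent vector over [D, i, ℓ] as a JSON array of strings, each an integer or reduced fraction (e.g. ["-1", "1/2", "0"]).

["-1", "0", "1"]

Dimensional matrix (I×L by D×i×ℓ):
  I: [ 0  1  0]
  L: [ 1  0  1]
Echelon form has 2 nonzero rows (pivots: D,i)
Pivot set = {D,i}, free = {ℓ}
RREF:
  r0: [   1    0    1]
  r1: [   0    1    0]
Fix exponent of ℓ at 1; solve each RREF row for its pivot's exponent:
  r0: exp(D) + (1)·1 = 0 ⇒ exp(D) = -1
  r1: exp(i) + (0)·1 = 0 ⇒ exp(i) = 0
Π_1 = D^-1 · ℓ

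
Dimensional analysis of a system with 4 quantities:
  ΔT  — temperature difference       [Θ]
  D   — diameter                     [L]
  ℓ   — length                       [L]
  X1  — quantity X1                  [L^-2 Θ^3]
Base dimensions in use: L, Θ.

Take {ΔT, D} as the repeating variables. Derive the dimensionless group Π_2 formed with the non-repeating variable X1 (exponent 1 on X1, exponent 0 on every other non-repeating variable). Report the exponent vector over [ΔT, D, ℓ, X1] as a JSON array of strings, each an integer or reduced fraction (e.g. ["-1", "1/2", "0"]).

Dimensional matrix (L×Θ by ΔT×D×ℓ×X1):
  L: [ 0  1  1 -2]
  Θ: [ 1  0  0  3]
RREF → pivots at {ΔT,D} ⇒ r = 2
Pivot set = {ΔT,D}, free = {ℓ,X1}
RREF:
  r0: [   1    0    0    3]
  r1: [   0    1    1   -2]
Fix exponent of X1 at 1, ℓ at 0; solve each RREF row for its pivot's exponent:
  r0: exp(ΔT) + (3)·1 = 0 ⇒ exp(ΔT) = -3
  r1: exp(D) + (-2)·1 = 0 ⇒ exp(D) = 2
Π_2 = ΔT^-3 · D^2 · X1

["-3", "2", "0", "1"]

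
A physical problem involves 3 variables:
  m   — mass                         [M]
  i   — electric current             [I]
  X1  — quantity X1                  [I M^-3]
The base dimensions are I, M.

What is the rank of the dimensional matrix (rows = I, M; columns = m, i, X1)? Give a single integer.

2

Write exponents as rows I,M / cols m,i,X1:
  I: [ 0  1  1]
  M: [ 1  0 -3]
Row reduction gives pivot columns m,i; rank = 2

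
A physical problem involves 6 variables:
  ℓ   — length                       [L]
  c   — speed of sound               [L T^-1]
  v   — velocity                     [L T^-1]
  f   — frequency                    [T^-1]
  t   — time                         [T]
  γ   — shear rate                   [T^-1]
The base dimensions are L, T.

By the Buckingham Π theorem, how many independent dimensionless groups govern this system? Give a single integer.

Exponent matrix [L,T] × [ℓ,c,v,f,t,γ]:
  L: [ 1  1  1  0  0  0]
  T: [ 0 -1 -1 -1  1 -1]
Row reduction gives pivot columns ℓ,c; rank = 2
6 vars − rank 2 = 4 Π groups

4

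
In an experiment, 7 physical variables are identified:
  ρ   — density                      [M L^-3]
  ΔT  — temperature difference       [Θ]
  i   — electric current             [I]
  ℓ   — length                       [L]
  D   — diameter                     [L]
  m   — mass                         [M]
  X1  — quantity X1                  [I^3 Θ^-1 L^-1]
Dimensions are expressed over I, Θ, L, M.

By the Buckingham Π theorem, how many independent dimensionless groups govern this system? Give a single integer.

3

Write exponents as rows I,Θ,L,M / cols ρ,ΔT,i,ℓ,D,m,X1:
  I: [ 0  0  1  0  0  0  3]
  Θ: [ 0  1  0  0  0  0 -1]
  L: [-3  0  0  1  1  0 -1]
  M: [ 1  0  0  0  0  1  0]
RREF → pivots at {ρ,ΔT,i,ℓ} ⇒ r = 4
n=7, r=4 ⇒ 3 dimensionless groups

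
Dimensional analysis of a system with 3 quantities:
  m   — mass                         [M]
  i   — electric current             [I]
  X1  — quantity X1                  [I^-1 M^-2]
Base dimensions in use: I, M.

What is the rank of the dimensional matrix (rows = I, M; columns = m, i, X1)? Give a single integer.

Exponent matrix [I,M] × [m,i,X1]:
  I: [ 0  1 -1]
  M: [ 1  0 -2]
Echelon form has 2 nonzero rows (pivots: m,i)

2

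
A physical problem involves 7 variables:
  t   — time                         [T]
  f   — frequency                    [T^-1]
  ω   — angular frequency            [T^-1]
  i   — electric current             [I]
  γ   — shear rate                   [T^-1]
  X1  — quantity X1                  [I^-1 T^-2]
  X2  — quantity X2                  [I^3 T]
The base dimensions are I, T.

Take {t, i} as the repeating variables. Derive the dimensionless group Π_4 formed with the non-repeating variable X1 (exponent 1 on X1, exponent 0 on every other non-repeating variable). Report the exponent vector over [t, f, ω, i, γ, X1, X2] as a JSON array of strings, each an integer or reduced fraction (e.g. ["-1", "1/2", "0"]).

["2", "0", "0", "1", "0", "1", "0"]

Exponent matrix [I,T] × [t,f,ω,i,γ,X1,X2]:
  I: [ 0  0  0  1  0 -1  3]
  T: [ 1 -1 -1  0 -1 -2  1]
RREF → pivots at {t,i} ⇒ r = 2
Pivot set = {t,i}, free = {f,ω,γ,X1,X2}
RREF:
  r0: [   1   -1   -1    0   -1   -2    1]
  r1: [   0    0    0    1    0   -1    3]
Fix exponent of X1 at 1, f at 0, ω at 0, γ at 0, X2 at 0; solve each RREF row for its pivot's exponent:
  r0: exp(t) + (-2)·1 = 0 ⇒ exp(t) = 2
  r1: exp(i) + (-1)·1 = 0 ⇒ exp(i) = 1
Π_4 = t^2 · i · X1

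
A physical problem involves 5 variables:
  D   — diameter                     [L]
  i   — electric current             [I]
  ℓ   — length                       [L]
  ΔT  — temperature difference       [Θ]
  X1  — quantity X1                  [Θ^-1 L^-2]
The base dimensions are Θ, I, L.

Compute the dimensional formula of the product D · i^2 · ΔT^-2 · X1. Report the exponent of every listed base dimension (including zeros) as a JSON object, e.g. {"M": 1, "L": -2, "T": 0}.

Write exponents as rows Θ,I,L / cols D,i,ℓ,ΔT,X1:
  Θ: [ 0  0  0  1 -1]
  I: [ 0  1  0  0  0]
  L: [ 1  0  1  0 -2]
  [Θ]: (1)·0+(2)·0+(-2)·1+(1)·-1 = -3
  [I]: (1)·0+(2)·1+(-2)·0+(1)·0 = 2
  [L]: (1)·1+(2)·0+(-2)·0+(1)·-2 = -1
⇒ Θ^-3 I^2 L^-1

{"Θ": -3, "I": 2, "L": -1}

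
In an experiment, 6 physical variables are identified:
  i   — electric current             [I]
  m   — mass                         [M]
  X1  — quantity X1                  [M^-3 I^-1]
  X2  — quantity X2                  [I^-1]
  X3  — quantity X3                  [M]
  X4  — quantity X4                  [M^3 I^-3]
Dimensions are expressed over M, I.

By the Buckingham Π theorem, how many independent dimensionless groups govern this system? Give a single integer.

4

Write exponents as rows M,I / cols i,m,X1,X2,X3,X4:
  M: [ 0  1 -3  0  1  3]
  I: [ 1  0 -1 -1  0 -3]
Row reduction gives pivot columns i,m; rank = 2
6 vars − rank 2 = 4 Π groups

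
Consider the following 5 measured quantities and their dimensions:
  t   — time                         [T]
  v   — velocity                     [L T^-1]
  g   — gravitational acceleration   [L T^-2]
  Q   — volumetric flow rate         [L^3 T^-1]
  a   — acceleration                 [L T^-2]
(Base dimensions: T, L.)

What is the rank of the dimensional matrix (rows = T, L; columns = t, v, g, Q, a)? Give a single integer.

Exponent matrix [T,L] × [t,v,g,Q,a]:
  T: [ 1 -1 -2 -1 -2]
  L: [ 0  1  1  3  1]
Row reduction gives pivot columns t,v; rank = 2

2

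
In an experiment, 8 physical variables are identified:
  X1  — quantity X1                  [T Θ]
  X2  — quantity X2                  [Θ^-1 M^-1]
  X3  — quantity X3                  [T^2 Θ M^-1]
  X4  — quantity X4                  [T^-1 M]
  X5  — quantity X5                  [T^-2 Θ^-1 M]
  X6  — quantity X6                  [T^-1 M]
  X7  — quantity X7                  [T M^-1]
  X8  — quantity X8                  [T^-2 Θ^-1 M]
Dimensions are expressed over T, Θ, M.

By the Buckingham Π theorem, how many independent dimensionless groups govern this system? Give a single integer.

6

Write exponents as rows T,Θ,M / cols X1,X2,X3,X4,X5,X6,X7,X8:
  T: [ 1  0  2 -1 -2 -1  1 -2]
  Θ: [ 1 -1  1  0 -1  0  0 -1]
  M: [ 0 -1 -1  1  1  1 -1  1]
RREF → pivots at {X1,X2} ⇒ r = 2
Π count = n − r = 8 − 2 = 6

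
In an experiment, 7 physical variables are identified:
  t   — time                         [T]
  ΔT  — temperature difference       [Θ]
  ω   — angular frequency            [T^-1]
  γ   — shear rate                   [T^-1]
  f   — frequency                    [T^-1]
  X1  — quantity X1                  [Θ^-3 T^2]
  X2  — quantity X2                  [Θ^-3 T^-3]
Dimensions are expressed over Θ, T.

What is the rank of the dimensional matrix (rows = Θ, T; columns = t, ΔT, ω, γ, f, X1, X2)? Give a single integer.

2

Dimensional matrix (Θ×T by t×ΔT×ω×γ×f×X1×X2):
  Θ: [ 0  1  0  0  0 -3 -3]
  T: [ 1  0 -1 -1 -1  2 -3]
Echelon form has 2 nonzero rows (pivots: t,ΔT)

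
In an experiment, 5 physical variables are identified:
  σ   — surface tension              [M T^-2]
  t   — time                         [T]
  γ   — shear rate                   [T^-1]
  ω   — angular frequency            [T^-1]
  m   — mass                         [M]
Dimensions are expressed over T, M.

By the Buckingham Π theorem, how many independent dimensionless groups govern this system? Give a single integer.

Exponent matrix [T,M] × [σ,t,γ,ω,m]:
  T: [-2  1 -1 -1  0]
  M: [ 1  0  0  0  1]
RREF → pivots at {σ,t} ⇒ r = 2
n=5, r=2 ⇒ 3 dimensionless groups

3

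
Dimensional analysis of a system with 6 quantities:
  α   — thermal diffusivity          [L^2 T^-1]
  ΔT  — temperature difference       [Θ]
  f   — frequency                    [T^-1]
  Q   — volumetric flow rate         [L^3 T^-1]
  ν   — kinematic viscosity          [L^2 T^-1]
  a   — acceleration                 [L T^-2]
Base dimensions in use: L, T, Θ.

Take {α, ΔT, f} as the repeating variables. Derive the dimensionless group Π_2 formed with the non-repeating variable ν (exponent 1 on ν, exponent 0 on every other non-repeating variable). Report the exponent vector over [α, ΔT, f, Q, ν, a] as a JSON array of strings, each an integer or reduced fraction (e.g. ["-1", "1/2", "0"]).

Write exponents as rows L,T,Θ / cols α,ΔT,f,Q,ν,a:
  L: [ 2  0  0  3  2  1]
  T: [-1  0 -1 -1 -1 -2]
  Θ: [ 0  1  0  0  0  0]
RREF → pivots at {α,ΔT,f} ⇒ r = 3
Pivot set = {α,ΔT,f}, free = {Q,ν,a}
RREF:
  r0: [   1    0    0  3/2    1  1/2]
  r1: [   0    1    0    0    0    0]
  r2: [   0    0    1 -1/2    0  3/2]
Fix exponent of ν at 1, Q at 0, a at 0; solve each RREF row for its pivot's exponent:
  r0: exp(α) + (1)·1 = 0 ⇒ exp(α) = -1
  r1: exp(ΔT) + (0)·1 = 0 ⇒ exp(ΔT) = 0
  r2: exp(f) + (0)·1 = 0 ⇒ exp(f) = 0
Π_2 = α^-1 · ν

["-1", "0", "0", "0", "1", "0"]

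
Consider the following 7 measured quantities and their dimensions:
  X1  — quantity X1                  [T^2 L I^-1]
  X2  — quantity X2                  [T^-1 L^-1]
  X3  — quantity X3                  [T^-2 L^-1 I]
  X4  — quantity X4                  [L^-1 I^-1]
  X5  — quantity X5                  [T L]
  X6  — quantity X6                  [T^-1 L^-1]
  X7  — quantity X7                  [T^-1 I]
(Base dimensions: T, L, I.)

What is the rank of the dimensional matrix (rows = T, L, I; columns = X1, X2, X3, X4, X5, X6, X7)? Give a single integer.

Exponent matrix [T,L,I] × [X1,X2,X3,X4,X5,X6,X7]:
  T: [ 2 -1 -2  0  1 -1 -1]
  L: [ 1 -1 -1 -1  1 -1  0]
  I: [-1  0  1 -1  0  0  1]
Row reduction gives pivot columns X1,X2; rank = 2

2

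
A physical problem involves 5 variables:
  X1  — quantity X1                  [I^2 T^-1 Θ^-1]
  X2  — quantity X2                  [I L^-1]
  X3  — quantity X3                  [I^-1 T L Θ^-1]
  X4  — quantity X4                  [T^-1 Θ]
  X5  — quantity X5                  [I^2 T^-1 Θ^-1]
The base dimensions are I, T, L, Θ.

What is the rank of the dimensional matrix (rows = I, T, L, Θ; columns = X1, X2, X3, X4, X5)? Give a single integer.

3

Write exponents as rows I,T,L,Θ / cols X1,X2,X3,X4,X5:
  I: [ 2  1 -1  0  2]
  T: [-1  0  1 -1 -1]
  L: [ 0 -1  1  0  0]
  Θ: [-1  0 -1  1 -1]
RREF → pivots at {X1,X2,X3} ⇒ r = 3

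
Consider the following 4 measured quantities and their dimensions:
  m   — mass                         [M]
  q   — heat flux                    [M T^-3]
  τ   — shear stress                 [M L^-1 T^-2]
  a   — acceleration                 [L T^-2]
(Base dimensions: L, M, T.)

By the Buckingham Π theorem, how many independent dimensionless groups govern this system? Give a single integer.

1

Exponent matrix [L,M,T] × [m,q,τ,a]:
  L: [ 0  0 -1  1]
  M: [ 1  1  1  0]
  T: [ 0 -3 -2 -2]
Echelon form has 3 nonzero rows (pivots: m,q,τ)
n=4, r=3 ⇒ 1 dimensionless group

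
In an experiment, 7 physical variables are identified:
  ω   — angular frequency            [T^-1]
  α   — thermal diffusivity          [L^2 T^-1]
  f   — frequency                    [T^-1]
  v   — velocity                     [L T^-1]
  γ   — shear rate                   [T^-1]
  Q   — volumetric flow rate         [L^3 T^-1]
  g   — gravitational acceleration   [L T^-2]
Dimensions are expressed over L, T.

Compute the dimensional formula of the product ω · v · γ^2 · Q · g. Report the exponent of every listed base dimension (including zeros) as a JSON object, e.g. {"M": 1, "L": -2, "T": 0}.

Write exponents as rows L,T / cols ω,α,f,v,γ,Q,g:
  L: [ 0  2  0  1  0  3  1]
  T: [-1 -1 -1 -1 -1 -1 -2]
  [L]: (1)·0+(1)·1+(2)·0+(1)·3+(1)·1 = 5
  [T]: (1)·-1+(1)·-1+(2)·-1+(1)·-1+(1)·-2 = -7
⇒ L^5 T^-7

{"L": 5, "T": -7}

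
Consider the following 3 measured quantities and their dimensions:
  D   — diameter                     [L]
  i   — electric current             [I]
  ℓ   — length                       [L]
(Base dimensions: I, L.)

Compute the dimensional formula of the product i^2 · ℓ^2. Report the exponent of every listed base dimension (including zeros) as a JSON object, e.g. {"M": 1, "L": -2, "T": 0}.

{"I": 2, "L": 2}

Write exponents as rows I,L / cols D,i,ℓ:
  I: [ 0  1  0]
  L: [ 1  0  1]
  [I]: (2)·1+(2)·0 = 2
  [L]: (2)·0+(2)·1 = 2
⇒ I^2 L^2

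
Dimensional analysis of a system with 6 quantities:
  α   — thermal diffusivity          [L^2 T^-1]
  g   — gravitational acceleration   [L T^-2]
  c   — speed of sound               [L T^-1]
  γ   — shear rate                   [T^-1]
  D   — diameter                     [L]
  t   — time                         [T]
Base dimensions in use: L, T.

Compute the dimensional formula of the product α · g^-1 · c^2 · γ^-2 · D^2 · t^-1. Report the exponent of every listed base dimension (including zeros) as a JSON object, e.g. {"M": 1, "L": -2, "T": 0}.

Exponent matrix [L,T] × [α,g,c,γ,D,t]:
  L: [ 2  1  1  0  1  0]
  T: [-1 -2 -1 -1  0  1]
  [L]: (1)·2+(-1)·1+(2)·1+(-2)·0+(2)·1+(-1)·0 = 5
  [T]: (1)·-1+(-1)·-2+(2)·-1+(-2)·-1+(2)·0+(-1)·1 = 0
⇒ L^5

{"L": 5, "T": 0}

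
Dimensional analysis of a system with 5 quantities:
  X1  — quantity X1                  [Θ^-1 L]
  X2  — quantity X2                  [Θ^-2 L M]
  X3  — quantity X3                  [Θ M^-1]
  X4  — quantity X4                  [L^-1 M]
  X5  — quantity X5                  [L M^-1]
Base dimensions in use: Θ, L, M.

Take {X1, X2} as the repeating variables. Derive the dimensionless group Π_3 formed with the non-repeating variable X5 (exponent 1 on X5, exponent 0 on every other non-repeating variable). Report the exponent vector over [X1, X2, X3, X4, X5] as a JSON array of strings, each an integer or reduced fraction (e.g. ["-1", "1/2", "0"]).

["-2", "1", "0", "0", "1"]

Dimensional matrix (Θ×L×M by X1×X2×X3×X4×X5):
  Θ: [-1 -2  1  0  0]
  L: [ 1  1  0 -1  1]
  M: [ 0  1 -1  1 -1]
RREF → pivots at {X1,X2} ⇒ r = 2
Repeat: X1,X2; free: X3,X4,X5
RREF:
  r0: [   1    0    1   -2    2]
  r1: [   0    1   -1    1   -1]
  r2: [   0    0    0    0    0]
Fix exponent of X5 at 1, X3 at 0, X4 at 0; solve each RREF row for its pivot's exponent:
  r0: exp(X1) + (2)·1 = 0 ⇒ exp(X1) = -2
  r1: exp(X2) + (-1)·1 = 0 ⇒ exp(X2) = 1
Π_3 = X1^-2 · X2 · X5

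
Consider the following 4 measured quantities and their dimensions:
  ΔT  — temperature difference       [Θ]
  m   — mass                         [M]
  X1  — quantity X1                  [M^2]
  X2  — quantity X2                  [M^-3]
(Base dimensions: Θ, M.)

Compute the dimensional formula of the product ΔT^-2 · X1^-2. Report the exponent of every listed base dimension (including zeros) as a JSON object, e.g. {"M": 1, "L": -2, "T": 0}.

Write exponents as rows Θ,M / cols ΔT,m,X1,X2:
  Θ: [ 1  0  0  0]
  M: [ 0  1  2 -3]
  [Θ]: (-2)·1+(-2)·0 = -2
  [M]: (-2)·0+(-2)·2 = -4
⇒ Θ^-2 M^-4

{"Θ": -2, "M": -4}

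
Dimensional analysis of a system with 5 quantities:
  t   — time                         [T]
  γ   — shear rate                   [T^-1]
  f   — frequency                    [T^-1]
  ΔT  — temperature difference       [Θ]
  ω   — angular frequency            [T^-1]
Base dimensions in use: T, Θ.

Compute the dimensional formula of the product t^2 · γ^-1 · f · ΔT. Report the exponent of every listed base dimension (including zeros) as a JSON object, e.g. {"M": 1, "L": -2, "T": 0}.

{"T": 2, "Θ": 1}

Write exponents as rows T,Θ / cols t,γ,f,ΔT,ω:
  T: [ 1 -1 -1  0 -1]
  Θ: [ 0  0  0  1  0]
  [T]: (2)·1+(-1)·-1+(1)·-1+(1)·0 = 2
  [Θ]: (2)·0+(-1)·0+(1)·0+(1)·1 = 1
⇒ T^2 Θ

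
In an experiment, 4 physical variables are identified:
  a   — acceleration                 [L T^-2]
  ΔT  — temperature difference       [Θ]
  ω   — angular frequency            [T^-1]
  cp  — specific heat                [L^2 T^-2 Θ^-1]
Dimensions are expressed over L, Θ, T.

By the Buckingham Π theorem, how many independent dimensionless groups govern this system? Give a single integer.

1

Write exponents as rows L,Θ,T / cols a,ΔT,ω,cp:
  L: [ 1  0  0  2]
  Θ: [ 0  1  0 -1]
  T: [-2  0 -1 -2]
RREF → pivots at {a,ΔT,ω} ⇒ r = 3
Π count = n − r = 4 − 3 = 1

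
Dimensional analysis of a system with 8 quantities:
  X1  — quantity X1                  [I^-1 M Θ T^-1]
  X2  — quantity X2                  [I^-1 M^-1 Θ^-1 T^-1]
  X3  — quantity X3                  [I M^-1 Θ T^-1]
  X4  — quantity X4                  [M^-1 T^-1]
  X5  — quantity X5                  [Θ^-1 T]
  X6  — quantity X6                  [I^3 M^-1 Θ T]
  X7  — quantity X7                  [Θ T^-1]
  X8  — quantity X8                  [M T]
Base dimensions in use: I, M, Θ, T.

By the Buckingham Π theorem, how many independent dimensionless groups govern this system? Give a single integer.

Dimensional matrix (I×M×Θ×T by X1×X2×X3×X4×X5×X6×X7×X8):
  I: [-1 -1  1  0  0  3  0  0]
  M: [ 1 -1 -1 -1  0 -1  0  1]
  Θ: [ 1 -1  1  0 -1  1  1  0]
  T: [-1 -1 -1 -1  1  1 -1  1]
Row reduction gives pivot columns X1,X2,X3; rank = 3
Π count = n − r = 8 − 3 = 5

5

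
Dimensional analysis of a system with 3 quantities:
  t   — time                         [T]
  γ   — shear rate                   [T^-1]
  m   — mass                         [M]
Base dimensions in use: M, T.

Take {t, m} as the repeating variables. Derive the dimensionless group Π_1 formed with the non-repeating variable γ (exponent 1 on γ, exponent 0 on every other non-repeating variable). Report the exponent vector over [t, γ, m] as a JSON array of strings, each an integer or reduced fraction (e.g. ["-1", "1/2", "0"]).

Dimensional matrix (M×T by t×γ×m):
  M: [ 0  0  1]
  T: [ 1 -1  0]
Row reduction gives pivot columns t,m; rank = 2
Pivot set = {t,m}, free = {γ}
RREF:
  r0: [   1   -1    0]
  r1: [   0    0    1]
Fix exponent of γ at 1; solve each RREF row for its pivot's exponent:
  r0: exp(t) + (-1)·1 = 0 ⇒ exp(t) = 1
  r1: exp(m) + (0)·1 = 0 ⇒ exp(m) = 0
Π_1 = t · γ

["1", "1", "0"]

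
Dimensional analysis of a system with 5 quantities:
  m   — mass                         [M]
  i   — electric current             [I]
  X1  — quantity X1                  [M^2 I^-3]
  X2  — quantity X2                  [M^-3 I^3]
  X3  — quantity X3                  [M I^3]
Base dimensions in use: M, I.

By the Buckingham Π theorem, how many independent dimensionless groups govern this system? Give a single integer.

Exponent matrix [M,I] × [m,i,X1,X2,X3]:
  M: [ 1  0  2 -3  1]
  I: [ 0  1 -3  3  3]
Row reduction gives pivot columns m,i; rank = 2
n=5, r=2 ⇒ 3 dimensionless groups

3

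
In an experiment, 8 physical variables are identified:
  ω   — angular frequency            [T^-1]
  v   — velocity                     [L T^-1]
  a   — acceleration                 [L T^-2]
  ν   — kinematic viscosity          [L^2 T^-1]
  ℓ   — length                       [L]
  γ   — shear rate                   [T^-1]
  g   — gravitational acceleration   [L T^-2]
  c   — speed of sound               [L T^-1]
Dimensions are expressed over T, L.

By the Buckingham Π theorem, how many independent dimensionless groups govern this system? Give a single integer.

Dimensional matrix (T×L by ω×v×a×ν×ℓ×γ×g×c):
  T: [-1 -1 -2 -1  0 -1 -2 -1]
  L: [ 0  1  1  2  1  0  1  1]
Row reduction gives pivot columns ω,v; rank = 2
Π count = n − r = 8 − 2 = 6

6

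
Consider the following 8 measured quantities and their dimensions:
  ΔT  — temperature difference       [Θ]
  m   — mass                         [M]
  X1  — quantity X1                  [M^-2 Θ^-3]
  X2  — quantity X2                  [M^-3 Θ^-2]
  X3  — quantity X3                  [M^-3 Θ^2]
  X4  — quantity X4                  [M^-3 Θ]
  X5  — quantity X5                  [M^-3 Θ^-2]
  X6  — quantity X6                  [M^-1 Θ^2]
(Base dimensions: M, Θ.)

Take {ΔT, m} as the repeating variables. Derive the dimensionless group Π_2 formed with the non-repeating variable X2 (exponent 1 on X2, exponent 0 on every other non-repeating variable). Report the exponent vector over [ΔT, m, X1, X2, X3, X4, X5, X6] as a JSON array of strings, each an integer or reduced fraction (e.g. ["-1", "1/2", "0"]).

["2", "3", "0", "1", "0", "0", "0", "0"]

Write exponents as rows M,Θ / cols ΔT,m,X1,X2,X3,X4,X5,X6:
  M: [ 0  1 -2 -3 -3 -3 -3 -1]
  Θ: [ 1  0 -3 -2  2  1 -2  2]
RREF → pivots at {ΔT,m} ⇒ r = 2
Pivot set = {ΔT,m}, free = {X1,X2,X3,X4,X5,X6}
RREF:
  r0: [   1    0   -3   -2    2    1   -2    2]
  r1: [   0    1   -2   -3   -3   -3   -3   -1]
Fix exponent of X2 at 1, X1 at 0, X3 at 0, X4 at 0, X5 at 0, X6 at 0; solve each RREF row for its pivot's exponent:
  r0: exp(ΔT) + (-2)·1 = 0 ⇒ exp(ΔT) = 2
  r1: exp(m) + (-3)·1 = 0 ⇒ exp(m) = 3
Π_2 = ΔT^2 · m^3 · X2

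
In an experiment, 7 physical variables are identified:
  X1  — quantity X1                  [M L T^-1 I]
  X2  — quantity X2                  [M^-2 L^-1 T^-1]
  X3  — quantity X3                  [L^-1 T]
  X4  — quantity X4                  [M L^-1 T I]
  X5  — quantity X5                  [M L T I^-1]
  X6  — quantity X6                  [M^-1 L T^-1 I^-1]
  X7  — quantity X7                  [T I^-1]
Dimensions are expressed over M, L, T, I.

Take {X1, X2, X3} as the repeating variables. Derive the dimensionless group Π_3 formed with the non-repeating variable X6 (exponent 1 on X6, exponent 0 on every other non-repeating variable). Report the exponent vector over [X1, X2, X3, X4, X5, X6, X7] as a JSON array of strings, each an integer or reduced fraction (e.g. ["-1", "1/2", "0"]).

["1", "0", "2", "0", "0", "1", "0"]

Dimensional matrix (M×L×T×I by X1×X2×X3×X4×X5×X6×X7):
  M: [ 1 -2  0  1  1 -1  0]
  L: [ 1 -1 -1 -1  1  1  0]
  T: [-1 -1  1  1  1 -1  1]
  I: [ 1  0  0  1 -1 -1 -1]
RREF → pivots at {X1,X2,X3} ⇒ r = 3
Repeat: X1,X2,X3; free: X4,X5,X6,X7
RREF:
  r0: [   1    0    0    1   -1   -1   -1]
  r1: [   0    1    0    0   -1    0 -1/2]
  r2: [   0    0    1    2   -1   -2 -1/2]
  r3: [   0    0    0    0    0    0    0]
Fix exponent of X6 at 1, X4 at 0, X5 at 0, X7 at 0; solve each RREF row for its pivot's exponent:
  r0: exp(X1) + (-1)·1 = 0 ⇒ exp(X1) = 1
  r1: exp(X2) + (0)·1 = 0 ⇒ exp(X2) = 0
  r2: exp(X3) + (-2)·1 = 0 ⇒ exp(X3) = 2
Π_3 = X1 · X3^2 · X6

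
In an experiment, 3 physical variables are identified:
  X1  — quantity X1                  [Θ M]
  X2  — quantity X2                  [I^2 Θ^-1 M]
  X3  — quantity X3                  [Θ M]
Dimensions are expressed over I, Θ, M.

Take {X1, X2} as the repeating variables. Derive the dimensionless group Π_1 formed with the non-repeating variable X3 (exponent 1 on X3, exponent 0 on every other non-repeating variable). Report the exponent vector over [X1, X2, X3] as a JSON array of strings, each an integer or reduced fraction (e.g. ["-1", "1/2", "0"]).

["-1", "0", "1"]

Write exponents as rows I,Θ,M / cols X1,X2,X3:
  I: [ 0  2  0]
  Θ: [ 1 -1  1]
  M: [ 1  1  1]
Row reduction gives pivot columns X1,X2; rank = 2
Pivot set = {X1,X2}, free = {X3}
RREF:
  r0: [   1    0    1]
  r1: [   0    1    0]
  r2: [   0    0    0]
Fix exponent of X3 at 1; solve each RREF row for its pivot's exponent:
  r0: exp(X1) + (1)·1 = 0 ⇒ exp(X1) = -1
  r1: exp(X2) + (0)·1 = 0 ⇒ exp(X2) = 0
Π_1 = X1^-1 · X3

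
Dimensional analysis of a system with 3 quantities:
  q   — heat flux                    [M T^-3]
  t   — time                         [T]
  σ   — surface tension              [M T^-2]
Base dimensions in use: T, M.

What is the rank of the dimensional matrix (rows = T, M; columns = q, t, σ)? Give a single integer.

2

Dimensional matrix (T×M by q×t×σ):
  T: [-3  1 -2]
  M: [ 1  0  1]
RREF → pivots at {q,t} ⇒ r = 2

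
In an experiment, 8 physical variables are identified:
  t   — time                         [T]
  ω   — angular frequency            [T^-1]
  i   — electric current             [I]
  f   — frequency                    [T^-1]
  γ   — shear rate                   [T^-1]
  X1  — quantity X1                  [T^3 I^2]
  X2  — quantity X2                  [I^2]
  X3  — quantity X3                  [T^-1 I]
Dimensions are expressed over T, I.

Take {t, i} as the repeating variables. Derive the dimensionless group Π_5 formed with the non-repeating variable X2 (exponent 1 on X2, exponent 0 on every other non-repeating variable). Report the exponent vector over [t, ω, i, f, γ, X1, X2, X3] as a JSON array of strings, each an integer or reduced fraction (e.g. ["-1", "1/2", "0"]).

Exponent matrix [T,I] × [t,ω,i,f,γ,X1,X2,X3]:
  T: [ 1 -1  0 -1 -1  3  0 -1]
  I: [ 0  0  1  0  0  2  2  1]
Echelon form has 2 nonzero rows (pivots: t,i)
Repeat: t,i; free: ω,f,γ,X1,X2,X3
RREF:
  r0: [   1   -1    0   -1   -1    3    0   -1]
  r1: [   0    0    1    0    0    2    2    1]
Fix exponent of X2 at 1, ω at 0, f at 0, γ at 0, X1 at 0, X3 at 0; solve each RREF row for its pivot's exponent:
  r0: exp(t) + (0)·1 = 0 ⇒ exp(t) = 0
  r1: exp(i) + (2)·1 = 0 ⇒ exp(i) = -2
Π_5 = i^-2 · X2

["0", "0", "-2", "0", "0", "0", "1", "0"]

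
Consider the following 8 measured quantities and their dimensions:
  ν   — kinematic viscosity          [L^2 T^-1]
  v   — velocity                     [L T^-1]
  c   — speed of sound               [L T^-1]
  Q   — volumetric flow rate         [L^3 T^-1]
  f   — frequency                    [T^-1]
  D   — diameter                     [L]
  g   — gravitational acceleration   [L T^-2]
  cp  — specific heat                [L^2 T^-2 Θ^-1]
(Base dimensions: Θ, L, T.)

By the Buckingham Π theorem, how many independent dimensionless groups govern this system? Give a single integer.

5

Write exponents as rows Θ,L,T / cols ν,v,c,Q,f,D,g,cp:
  Θ: [ 0  0  0  0  0  0  0 -1]
  L: [ 2  1  1  3  0  1  1  2]
  T: [-1 -1 -1 -1 -1  0 -2 -2]
RREF → pivots at {ν,v,cp} ⇒ r = 3
8 vars − rank 3 = 5 Π groups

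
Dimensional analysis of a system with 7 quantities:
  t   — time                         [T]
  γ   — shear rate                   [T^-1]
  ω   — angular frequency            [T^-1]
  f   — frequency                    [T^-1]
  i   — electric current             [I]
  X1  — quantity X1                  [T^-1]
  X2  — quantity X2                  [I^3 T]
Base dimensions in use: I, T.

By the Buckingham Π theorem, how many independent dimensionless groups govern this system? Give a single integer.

Exponent matrix [I,T] × [t,γ,ω,f,i,X1,X2]:
  I: [ 0  0  0  0  1  0  3]
  T: [ 1 -1 -1 -1  0 -1  1]
Echelon form has 2 nonzero rows (pivots: t,i)
n=7, r=2 ⇒ 5 dimensionless groups

5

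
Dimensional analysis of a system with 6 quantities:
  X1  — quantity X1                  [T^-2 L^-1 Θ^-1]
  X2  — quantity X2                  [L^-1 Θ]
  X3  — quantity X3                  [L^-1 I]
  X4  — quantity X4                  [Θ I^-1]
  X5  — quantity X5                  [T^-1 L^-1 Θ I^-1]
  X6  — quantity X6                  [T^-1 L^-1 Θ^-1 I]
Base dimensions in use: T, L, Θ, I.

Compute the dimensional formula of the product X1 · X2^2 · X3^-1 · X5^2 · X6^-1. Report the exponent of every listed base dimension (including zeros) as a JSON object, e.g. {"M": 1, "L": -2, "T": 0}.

{"T": -3, "L": -3, "Θ": 4, "I": -4}

Write exponents as rows T,L,Θ,I / cols X1,X2,X3,X4,X5,X6:
  T: [-2  0  0  0 -1 -1]
  L: [-1 -1 -1  0 -1 -1]
  Θ: [-1  1  0  1  1 -1]
  I: [ 0  0  1 -1 -1  1]
  [T]: (1)·-2+(2)·0+(-1)·0+(2)·-1+(-1)·-1 = -3
  [L]: (1)·-1+(2)·-1+(-1)·-1+(2)·-1+(-1)·-1 = -3
  [Θ]: (1)·-1+(2)·1+(-1)·0+(2)·1+(-1)·-1 = 4
  [I]: (1)·0+(2)·0+(-1)·1+(2)·-1+(-1)·1 = -4
⇒ T^-3 L^-3 Θ^4 I^-4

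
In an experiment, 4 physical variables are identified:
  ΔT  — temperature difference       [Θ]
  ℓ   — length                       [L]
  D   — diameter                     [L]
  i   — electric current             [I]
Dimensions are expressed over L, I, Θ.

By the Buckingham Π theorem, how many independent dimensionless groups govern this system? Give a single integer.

1

Write exponents as rows L,I,Θ / cols ΔT,ℓ,D,i:
  L: [ 0  1  1  0]
  I: [ 0  0  0  1]
  Θ: [ 1  0  0  0]
Row reduction gives pivot columns ΔT,ℓ,i; rank = 3
n=4, r=3 ⇒ 1 dimensionless group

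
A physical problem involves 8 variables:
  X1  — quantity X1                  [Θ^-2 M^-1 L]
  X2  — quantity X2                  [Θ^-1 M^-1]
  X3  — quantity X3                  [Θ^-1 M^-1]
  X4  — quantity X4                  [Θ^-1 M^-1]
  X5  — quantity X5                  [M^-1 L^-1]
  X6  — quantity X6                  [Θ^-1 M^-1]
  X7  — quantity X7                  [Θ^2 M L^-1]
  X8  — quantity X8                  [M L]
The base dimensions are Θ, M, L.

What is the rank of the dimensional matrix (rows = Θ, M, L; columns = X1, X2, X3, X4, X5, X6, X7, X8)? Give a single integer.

2

Write exponents as rows Θ,M,L / cols X1,X2,X3,X4,X5,X6,X7,X8:
  Θ: [-2 -1 -1 -1  0 -1  2  0]
  M: [-1 -1 -1 -1 -1 -1  1  1]
  L: [ 1  0  0  0 -1  0 -1  1]
Echelon form has 2 nonzero rows (pivots: X1,X2)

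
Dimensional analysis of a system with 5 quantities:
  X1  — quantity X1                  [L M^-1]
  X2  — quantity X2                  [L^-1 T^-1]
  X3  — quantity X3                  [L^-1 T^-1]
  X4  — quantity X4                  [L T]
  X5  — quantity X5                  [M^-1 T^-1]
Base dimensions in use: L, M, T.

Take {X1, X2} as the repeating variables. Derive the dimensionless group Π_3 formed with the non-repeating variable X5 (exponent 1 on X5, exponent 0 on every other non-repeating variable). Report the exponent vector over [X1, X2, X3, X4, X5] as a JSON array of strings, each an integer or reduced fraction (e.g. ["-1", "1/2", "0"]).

Write exponents as rows L,M,T / cols X1,X2,X3,X4,X5:
  L: [ 1 -1 -1  1  0]
  M: [-1  0  0  0 -1]
  T: [ 0 -1 -1  1 -1]
Echelon form has 2 nonzero rows (pivots: X1,X2)
Repeat: X1,X2; free: X3,X4,X5
RREF:
  r0: [   1    0    0    0    1]
  r1: [   0    1    1   -1    1]
  r2: [   0    0    0    0    0]
Fix exponent of X5 at 1, X3 at 0, X4 at 0; solve each RREF row for its pivot's exponent:
  r0: exp(X1) + (1)·1 = 0 ⇒ exp(X1) = -1
  r1: exp(X2) + (1)·1 = 0 ⇒ exp(X2) = -1
Π_3 = X1^-1 · X2^-1 · X5

["-1", "-1", "0", "0", "1"]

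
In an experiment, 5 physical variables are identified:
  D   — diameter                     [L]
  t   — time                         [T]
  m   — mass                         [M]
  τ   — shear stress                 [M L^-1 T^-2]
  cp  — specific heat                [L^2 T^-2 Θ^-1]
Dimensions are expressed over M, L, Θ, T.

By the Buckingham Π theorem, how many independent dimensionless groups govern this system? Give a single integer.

Write exponents as rows M,L,Θ,T / cols D,t,m,τ,cp:
  M: [ 0  0  1  1  0]
  L: [ 1  0  0 -1  2]
  Θ: [ 0  0  0  0 -1]
  T: [ 0  1  0 -2 -2]
RREF → pivots at {D,t,m,cp} ⇒ r = 4
Π count = n − r = 5 − 4 = 1

1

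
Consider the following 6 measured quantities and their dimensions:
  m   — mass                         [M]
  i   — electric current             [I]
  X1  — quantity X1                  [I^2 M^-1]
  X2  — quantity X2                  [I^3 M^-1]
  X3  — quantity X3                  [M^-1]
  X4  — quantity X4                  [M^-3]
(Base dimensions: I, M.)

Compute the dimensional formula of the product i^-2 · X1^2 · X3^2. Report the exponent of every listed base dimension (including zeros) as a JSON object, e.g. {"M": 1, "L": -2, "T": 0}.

Write exponents as rows I,M / cols m,i,X1,X2,X3,X4:
  I: [ 0  1  2  3  0  0]
  M: [ 1  0 -1 -1 -1 -3]
  [I]: (-2)·1+(2)·2+(2)·0 = 2
  [M]: (-2)·0+(2)·-1+(2)·-1 = -4
⇒ I^2 M^-4

{"I": 2, "M": -4}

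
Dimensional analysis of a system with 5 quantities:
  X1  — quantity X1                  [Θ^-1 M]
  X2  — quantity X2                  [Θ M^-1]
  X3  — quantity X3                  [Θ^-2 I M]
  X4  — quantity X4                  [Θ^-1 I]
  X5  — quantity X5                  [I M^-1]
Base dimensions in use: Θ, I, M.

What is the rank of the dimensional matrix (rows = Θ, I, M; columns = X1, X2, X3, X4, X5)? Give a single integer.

2

Exponent matrix [Θ,I,M] × [X1,X2,X3,X4,X5]:
  Θ: [-1  1 -2 -1  0]
  I: [ 0  0  1  1  1]
  M: [ 1 -1  1  0 -1]
RREF → pivots at {X1,X3} ⇒ r = 2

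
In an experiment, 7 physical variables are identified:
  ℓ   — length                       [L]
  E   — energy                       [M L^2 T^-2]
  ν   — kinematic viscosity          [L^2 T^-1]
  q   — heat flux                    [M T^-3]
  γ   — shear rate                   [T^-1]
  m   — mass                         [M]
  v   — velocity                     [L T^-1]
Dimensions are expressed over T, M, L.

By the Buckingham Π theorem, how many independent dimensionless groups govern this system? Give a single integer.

Exponent matrix [T,M,L] × [ℓ,E,ν,q,γ,m,v]:
  T: [ 0 -2 -1 -3 -1  0 -1]
  M: [ 0  1  0  1  0  1  0]
  L: [ 1  2  2  0  0  0  1]
Row reduction gives pivot columns ℓ,E,ν; rank = 3
7 vars − rank 3 = 4 Π groups

4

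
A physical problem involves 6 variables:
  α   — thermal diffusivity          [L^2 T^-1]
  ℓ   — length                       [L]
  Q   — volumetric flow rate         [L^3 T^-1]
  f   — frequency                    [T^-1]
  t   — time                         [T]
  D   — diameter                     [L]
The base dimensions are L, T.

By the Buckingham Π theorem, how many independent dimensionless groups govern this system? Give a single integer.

Exponent matrix [L,T] × [α,ℓ,Q,f,t,D]:
  L: [ 2  1  3  0  0  1]
  T: [-1  0 -1 -1  1  0]
Row reduction gives pivot columns α,ℓ; rank = 2
n=6, r=2 ⇒ 4 dimensionless groups

4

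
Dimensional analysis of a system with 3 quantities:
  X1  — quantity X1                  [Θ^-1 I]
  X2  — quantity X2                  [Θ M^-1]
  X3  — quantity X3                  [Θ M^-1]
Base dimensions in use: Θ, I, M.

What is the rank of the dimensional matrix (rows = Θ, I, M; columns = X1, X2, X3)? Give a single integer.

Dimensional matrix (Θ×I×M by X1×X2×X3):
  Θ: [-1  1  1]
  I: [ 1  0  0]
  M: [ 0 -1 -1]
Echelon form has 2 nonzero rows (pivots: X1,X2)

2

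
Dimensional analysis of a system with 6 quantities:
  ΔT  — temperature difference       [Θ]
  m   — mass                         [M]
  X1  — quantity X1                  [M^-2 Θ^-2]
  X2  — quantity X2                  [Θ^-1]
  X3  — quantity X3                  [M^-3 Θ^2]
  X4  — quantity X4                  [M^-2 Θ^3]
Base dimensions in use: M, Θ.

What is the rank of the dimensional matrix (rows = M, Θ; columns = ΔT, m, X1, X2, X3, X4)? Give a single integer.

Write exponents as rows M,Θ / cols ΔT,m,X1,X2,X3,X4:
  M: [ 0  1 -2  0 -3 -2]
  Θ: [ 1  0 -2 -1  2  3]
RREF → pivots at {ΔT,m} ⇒ r = 2

2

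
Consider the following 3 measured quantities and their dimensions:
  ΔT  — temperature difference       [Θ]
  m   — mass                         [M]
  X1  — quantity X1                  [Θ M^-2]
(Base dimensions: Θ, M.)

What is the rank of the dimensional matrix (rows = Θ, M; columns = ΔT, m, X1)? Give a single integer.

Dimensional matrix (Θ×M by ΔT×m×X1):
  Θ: [ 1  0  1]
  M: [ 0  1 -2]
Row reduction gives pivot columns ΔT,m; rank = 2

2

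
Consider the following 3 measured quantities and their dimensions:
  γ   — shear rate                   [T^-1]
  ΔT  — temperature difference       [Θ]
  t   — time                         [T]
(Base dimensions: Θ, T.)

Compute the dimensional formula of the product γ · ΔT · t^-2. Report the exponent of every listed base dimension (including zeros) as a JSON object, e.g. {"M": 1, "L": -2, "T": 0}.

{"Θ": 1, "T": -3}

Exponent matrix [Θ,T] × [γ,ΔT,t]:
  Θ: [ 0  1  0]
  T: [-1  0  1]
  [Θ]: (1)·0+(1)·1+(-2)·0 = 1
  [T]: (1)·-1+(1)·0+(-2)·1 = -3
⇒ Θ T^-3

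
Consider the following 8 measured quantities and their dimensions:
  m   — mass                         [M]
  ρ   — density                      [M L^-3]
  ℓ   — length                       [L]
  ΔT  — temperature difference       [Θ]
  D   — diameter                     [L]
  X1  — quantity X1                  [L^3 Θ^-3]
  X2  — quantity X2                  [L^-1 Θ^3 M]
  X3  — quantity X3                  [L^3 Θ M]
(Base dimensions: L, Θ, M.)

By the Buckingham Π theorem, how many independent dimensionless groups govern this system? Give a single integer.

5

Write exponents as rows L,Θ,M / cols m,ρ,ℓ,ΔT,D,X1,X2,X3:
  L: [ 0 -3  1  0  1  3 -1  3]
  Θ: [ 0  0  0  1  0 -3  3  1]
  M: [ 1  1  0  0  0  0  1  1]
Row reduction gives pivot columns m,ρ,ΔT; rank = 3
8 vars − rank 3 = 5 Π groups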